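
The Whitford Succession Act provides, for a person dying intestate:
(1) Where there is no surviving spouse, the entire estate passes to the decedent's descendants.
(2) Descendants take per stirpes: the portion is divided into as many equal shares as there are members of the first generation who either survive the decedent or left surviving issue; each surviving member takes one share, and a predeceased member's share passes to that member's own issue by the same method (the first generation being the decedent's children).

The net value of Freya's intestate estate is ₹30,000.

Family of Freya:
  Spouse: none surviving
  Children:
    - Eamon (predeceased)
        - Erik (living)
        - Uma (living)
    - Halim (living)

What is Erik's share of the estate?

The entire ₹30,000 passes to the descendants.
That amount (₹30,000) is divided into 2 shares of ₹15,000: Halim takes ₹15,000; Eamon's ₹15,000 share passes to Eamon's issue.
Eamon's share (₹15,000) is divided into 2 shares of ₹7,500: Erik and Uma each take ₹7,500.

Erik receives ₹7,500.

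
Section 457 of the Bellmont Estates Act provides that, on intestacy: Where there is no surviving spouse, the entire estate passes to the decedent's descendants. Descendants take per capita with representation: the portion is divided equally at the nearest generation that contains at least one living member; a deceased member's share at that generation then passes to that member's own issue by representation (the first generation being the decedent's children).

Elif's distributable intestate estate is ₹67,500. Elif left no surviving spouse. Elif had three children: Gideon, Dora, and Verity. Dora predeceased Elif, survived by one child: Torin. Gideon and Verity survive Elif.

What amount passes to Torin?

The entire ₹67,500 passes to the descendants.
That amount (₹67,500) is divided into 3 shares of ₹22,500: Gideon and Verity each take ₹22,500; Dora's ₹22,500 share passes to Dora's issue.
Dora's share (₹22,500) passes entirely to Torin.

Torin receives ₹22,500.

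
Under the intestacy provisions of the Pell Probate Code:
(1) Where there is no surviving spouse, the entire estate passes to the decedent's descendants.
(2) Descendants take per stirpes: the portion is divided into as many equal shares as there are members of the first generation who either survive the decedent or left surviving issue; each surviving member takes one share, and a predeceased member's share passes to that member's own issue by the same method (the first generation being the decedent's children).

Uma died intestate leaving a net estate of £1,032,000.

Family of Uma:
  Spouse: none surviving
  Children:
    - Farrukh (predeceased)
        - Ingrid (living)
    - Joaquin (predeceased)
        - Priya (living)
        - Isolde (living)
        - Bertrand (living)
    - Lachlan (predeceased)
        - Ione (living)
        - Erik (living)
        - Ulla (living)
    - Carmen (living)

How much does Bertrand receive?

The entire £1,032,000 passes to the descendants.
That amount (£1,032,000) is divided into 4 shares of £258,000: Carmen takes £258,000; Farrukh's £258,000 share passes to Farrukh's issue; Joaquin's £258,000 share passes to Joaquin's issue; Lachlan's £258,000 share passes to Lachlan's issue.
Farrukh's share (£258,000) passes entirely to Ingrid.
Joaquin's share (£258,000) is divided into 3 shares of £86,000: Priya, Isolde, and Bertrand each take £86,000.
Lachlan's share (£258,000) is divided into 3 shares of £86,000: Ione, Erik, and Ulla each take £86,000.

Bertrand receives £86,000.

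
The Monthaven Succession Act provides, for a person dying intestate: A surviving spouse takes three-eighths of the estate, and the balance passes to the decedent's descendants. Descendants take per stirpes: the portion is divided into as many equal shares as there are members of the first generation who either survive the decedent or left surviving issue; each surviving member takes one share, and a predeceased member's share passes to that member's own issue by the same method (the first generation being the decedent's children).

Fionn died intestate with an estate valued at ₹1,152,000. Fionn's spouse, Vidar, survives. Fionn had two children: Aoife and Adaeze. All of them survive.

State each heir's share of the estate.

Vidar: ₹432,000; Aoife: ₹360,000; Adaeze: ₹360,000

Vidar takes three-eighths of ₹1,152,000 = ₹432,000. The remaining ₹720,000 passes to the descendants.
The descendants' portion (₹720,000) is divided into 2 shares of ₹360,000: Aoife and Adaeze each take ₹360,000.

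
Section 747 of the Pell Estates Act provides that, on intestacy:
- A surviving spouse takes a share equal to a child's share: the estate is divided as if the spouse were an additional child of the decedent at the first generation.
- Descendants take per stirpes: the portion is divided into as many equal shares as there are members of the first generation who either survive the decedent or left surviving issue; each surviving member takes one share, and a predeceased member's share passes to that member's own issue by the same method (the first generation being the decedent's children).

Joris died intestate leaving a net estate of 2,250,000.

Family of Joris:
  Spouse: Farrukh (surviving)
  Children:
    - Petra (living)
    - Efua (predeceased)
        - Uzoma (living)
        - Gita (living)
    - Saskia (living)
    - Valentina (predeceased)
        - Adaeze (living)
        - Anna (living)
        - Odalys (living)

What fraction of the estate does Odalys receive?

Odalys receives 1/15 of the estate.

The spouse counts as an additional share at the children's level, so there are 5 primary shares of 450,000. Farrukh takes one such share (450,000).
The children's combined portion (1,800,000) is divided into 4 shares of 450,000: Petra and Saskia each take 450,000; Efua's 450,000 share passes to Efua's issue; Valentina's 450,000 share passes to Valentina's issue.
Efua's share (450,000) is divided into 2 shares of 225,000: Uzoma and Gita each take 225,000.
Valentina's share (450,000) is divided into 3 shares of 150,000: Adaeze, Anna, and Odalys each take 150,000.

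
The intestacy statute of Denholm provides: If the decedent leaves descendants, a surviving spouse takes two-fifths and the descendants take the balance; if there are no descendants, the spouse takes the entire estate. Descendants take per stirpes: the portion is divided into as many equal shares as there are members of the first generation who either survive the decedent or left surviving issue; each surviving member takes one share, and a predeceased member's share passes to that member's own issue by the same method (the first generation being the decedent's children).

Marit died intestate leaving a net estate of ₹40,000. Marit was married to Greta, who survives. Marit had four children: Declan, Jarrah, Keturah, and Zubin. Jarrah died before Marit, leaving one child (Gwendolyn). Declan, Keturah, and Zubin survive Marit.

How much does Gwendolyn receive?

Gwendolyn receives ₹6,000.

Greta takes two-fifths of ₹40,000 = ₹16,000. The remaining ₹24,000 passes to the descendants.
The descendants' portion (₹24,000) is divided into 4 shares of ₹6,000: Declan, Keturah, and Zubin each take ₹6,000; Jarrah's ₹6,000 share passes to Jarrah's issue.
Jarrah's share (₹6,000) passes entirely to Gwendolyn.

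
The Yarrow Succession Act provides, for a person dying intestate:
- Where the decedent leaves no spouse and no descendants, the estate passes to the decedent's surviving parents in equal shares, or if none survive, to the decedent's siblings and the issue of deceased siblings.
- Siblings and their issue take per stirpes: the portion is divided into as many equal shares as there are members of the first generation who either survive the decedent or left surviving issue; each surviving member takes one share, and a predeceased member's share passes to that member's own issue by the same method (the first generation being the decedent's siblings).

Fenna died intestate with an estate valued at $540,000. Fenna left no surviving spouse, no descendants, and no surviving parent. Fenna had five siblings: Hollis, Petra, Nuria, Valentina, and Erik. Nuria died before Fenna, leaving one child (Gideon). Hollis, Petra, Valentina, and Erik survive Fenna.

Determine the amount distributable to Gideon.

The entire $540,000 passes to the siblings and their issue.
That amount ($540,000) is divided into 5 shares of $108,000: Hollis, Petra, Valentina, and Erik each take $108,000; Nuria's $108,000 share passes to Nuria's issue.
Nuria's share ($108,000) passes entirely to Gideon.

Gideon receives $108,000.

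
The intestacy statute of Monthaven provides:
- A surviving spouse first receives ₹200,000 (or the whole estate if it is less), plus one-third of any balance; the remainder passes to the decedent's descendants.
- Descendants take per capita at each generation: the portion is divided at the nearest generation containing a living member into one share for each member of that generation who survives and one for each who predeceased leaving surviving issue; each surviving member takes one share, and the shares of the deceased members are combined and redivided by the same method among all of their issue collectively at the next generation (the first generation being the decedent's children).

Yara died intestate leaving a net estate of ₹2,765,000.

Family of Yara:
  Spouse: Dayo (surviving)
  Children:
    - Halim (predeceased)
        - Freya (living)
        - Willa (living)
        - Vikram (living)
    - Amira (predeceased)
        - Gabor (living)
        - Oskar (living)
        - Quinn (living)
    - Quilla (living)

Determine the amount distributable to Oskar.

Oskar receives ₹190,000.

Dayo first takes ₹200,000, leaving a balance of ₹2,565,000. Dayo then takes one-third of the balance (₹855,000), for a total of ₹1,055,000. The remaining ₹1,710,000 passes to the descendants.
The descendants' portion (₹1,710,000) is divided at the children's generation into 3 shares of ₹570,000. Quilla takes ₹570,000. The 2 shares of the deceased (Halim and Amira) are combined into a pool of ₹1,140,000.
That pool (₹1,140,000) is divided at the grandchildren's generation equally among Freya, Willa, Vikram, Gabor, Oskar, and Quinn: ₹190,000 each.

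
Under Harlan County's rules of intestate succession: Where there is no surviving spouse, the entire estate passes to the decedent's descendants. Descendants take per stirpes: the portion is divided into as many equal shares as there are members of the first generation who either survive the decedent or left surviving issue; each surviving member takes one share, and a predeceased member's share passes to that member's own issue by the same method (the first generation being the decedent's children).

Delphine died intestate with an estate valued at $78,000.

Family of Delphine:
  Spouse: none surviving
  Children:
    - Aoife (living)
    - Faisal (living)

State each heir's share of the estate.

The entire $78,000 passes to the descendants.
That amount ($78,000) is divided into 2 shares of $39,000: Aoife and Faisal each take $39,000.

Aoife: $39,000; Faisal: $39,000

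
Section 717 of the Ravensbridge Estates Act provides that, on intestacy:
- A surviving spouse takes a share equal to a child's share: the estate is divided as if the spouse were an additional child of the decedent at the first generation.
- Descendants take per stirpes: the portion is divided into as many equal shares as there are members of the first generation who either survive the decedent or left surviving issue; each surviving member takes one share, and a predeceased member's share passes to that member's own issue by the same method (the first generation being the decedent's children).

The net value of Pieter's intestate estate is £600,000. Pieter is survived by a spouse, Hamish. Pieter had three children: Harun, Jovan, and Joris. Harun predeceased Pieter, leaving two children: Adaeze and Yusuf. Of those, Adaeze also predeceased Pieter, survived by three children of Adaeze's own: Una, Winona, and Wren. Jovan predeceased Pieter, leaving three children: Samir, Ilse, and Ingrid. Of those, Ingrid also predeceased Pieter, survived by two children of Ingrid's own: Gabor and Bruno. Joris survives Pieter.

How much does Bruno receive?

Bruno receives £25,000.

The spouse counts as an additional share at the children's level, so there are 4 primary shares of £150,000. Hamish takes one such share (£150,000).
The children's combined portion (£450,000) is divided into 3 shares of £150,000: Joris takes £150,000; Harun's £150,000 share passes to Harun's issue; Jovan's £150,000 share passes to Jovan's issue.
Harun's share (£150,000) is divided into 2 shares of £75,000: Yusuf takes £75,000; Adaeze's £75,000 share passes to Adaeze's issue.
Adaeze's share (£75,000) is divided into 3 shares of £25,000: Una, Winona, and Wren each take £25,000.
Jovan's share (£150,000) is divided into 3 shares of £50,000: Samir and Ilse each take £50,000; Ingrid's £50,000 share passes to Ingrid's issue.
Ingrid's share (£50,000) is divided into 2 shares of £25,000: Gabor and Bruno each take £25,000.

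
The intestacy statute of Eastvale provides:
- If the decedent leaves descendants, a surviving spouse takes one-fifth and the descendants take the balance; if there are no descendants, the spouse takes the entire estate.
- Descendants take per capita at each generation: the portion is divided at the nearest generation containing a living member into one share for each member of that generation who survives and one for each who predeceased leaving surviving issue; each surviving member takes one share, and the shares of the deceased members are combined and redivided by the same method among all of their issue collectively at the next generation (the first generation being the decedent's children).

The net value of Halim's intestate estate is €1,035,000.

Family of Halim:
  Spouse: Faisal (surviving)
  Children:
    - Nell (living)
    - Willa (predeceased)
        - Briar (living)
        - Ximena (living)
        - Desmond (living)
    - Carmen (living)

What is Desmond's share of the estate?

Desmond receives €92,000.

Faisal takes one-fifth of €1,035,000 = €207,000. The remaining €828,000 passes to the descendants.
The descendants' portion (€828,000) is divided at the children's generation into 3 shares of €276,000. Nell and Carmen each take €276,000. The remaining share for the deceased Willa (€276,000) is carried to the next generation.
That pool (€276,000) is divided at the grandchildren's generation equally among Briar, Ximena, and Desmond: €92,000 each.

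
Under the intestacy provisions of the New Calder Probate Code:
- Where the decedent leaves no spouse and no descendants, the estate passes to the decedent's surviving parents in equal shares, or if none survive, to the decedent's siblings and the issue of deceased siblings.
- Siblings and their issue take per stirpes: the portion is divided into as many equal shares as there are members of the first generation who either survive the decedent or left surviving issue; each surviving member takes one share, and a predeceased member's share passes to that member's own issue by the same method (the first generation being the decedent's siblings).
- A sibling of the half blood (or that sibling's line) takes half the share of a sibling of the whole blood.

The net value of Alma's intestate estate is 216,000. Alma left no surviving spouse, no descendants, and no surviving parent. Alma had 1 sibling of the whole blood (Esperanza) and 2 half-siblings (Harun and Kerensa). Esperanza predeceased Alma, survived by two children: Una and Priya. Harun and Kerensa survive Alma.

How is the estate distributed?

Una: 54,000; Priya: 54,000; Harun: 54,000; Kerensa: 54,000

The entire 216,000 passes to the siblings and their issue.
Counting each half-blood sibling's line as half a unit, there are 2 units in 216,000, so one unit is 108,000. Whole-blood lines (Esperanza) take 108,000 each; half-blood lines (Harun and Kerensa) take 54,000 each.
Esperanza's share (108,000) is divided into 2 shares of 54,000: Una and Priya each take 54,000.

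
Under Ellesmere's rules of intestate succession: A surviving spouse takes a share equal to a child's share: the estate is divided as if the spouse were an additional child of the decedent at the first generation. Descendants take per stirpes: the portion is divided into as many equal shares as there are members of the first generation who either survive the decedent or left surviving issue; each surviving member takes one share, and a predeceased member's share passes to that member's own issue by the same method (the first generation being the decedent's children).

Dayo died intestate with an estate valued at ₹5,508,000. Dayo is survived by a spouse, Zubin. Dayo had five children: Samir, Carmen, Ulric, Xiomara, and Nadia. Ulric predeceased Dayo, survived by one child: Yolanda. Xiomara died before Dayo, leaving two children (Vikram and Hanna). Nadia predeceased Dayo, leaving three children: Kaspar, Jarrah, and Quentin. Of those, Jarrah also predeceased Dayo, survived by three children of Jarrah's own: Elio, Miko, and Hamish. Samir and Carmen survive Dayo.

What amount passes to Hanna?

Hanna receives ₹459,000.

The spouse counts as an additional share at the children's level, so there are 6 primary shares of ₹918,000. Zubin takes one such share (₹918,000).
The children's combined portion (₹4,590,000) is divided into 5 shares of ₹918,000: Samir and Carmen each take ₹918,000; Ulric's ₹918,000 share passes to Ulric's issue; Xiomara's ₹918,000 share passes to Xiomara's issue; Nadia's ₹918,000 share passes to Nadia's issue.
Ulric's share (₹918,000) passes entirely to Yolanda.
Xiomara's share (₹918,000) is divided into 2 shares of ₹459,000: Vikram and Hanna each take ₹459,000.
Nadia's share (₹918,000) is divided into 3 shares of ₹306,000: Kaspar and Quentin each take ₹306,000; Jarrah's ₹306,000 share passes to Jarrah's issue.
Jarrah's share (₹306,000) is divided into 3 shares of ₹102,000: Elio, Miko, and Hamish each take ₹102,000.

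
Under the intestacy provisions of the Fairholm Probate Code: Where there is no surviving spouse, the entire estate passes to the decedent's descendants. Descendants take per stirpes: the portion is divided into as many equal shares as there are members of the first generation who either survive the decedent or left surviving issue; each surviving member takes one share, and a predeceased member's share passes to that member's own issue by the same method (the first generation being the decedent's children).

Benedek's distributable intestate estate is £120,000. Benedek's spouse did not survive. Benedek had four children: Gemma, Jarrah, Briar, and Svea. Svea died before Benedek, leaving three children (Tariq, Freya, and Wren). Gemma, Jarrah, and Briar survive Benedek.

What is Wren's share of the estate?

The entire £120,000 passes to the descendants.
That amount (£120,000) is divided into 4 shares of £30,000: Gemma, Jarrah, and Briar each take £30,000; Svea's £30,000 share passes to Svea's issue.
Svea's share (£30,000) is divided into 3 shares of £10,000: Tariq, Freya, and Wren each take £10,000.

Wren receives £10,000.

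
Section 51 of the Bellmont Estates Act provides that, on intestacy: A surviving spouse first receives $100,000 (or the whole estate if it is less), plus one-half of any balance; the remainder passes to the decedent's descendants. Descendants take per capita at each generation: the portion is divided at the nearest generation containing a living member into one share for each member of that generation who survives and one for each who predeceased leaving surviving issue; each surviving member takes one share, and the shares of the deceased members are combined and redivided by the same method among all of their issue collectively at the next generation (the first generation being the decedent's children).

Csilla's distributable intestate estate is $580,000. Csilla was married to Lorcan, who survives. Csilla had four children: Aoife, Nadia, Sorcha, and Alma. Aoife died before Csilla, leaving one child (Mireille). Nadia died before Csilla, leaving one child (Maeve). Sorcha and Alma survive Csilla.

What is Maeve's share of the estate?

Lorcan first takes $100,000, leaving a balance of $480,000. Lorcan then takes one-half of the balance ($240,000), for a total of $340,000. The remaining $240,000 passes to the descendants.
The descendants' portion ($240,000) is divided at the children's generation into 4 shares of $60,000. Sorcha and Alma each take $60,000. The 2 shares of the deceased (Aoife and Nadia) are combined into a pool of $120,000.
That pool ($120,000) is divided at the grandchildren's generation equally among Mireille and Maeve: $60,000 each.

Maeve receives $60,000.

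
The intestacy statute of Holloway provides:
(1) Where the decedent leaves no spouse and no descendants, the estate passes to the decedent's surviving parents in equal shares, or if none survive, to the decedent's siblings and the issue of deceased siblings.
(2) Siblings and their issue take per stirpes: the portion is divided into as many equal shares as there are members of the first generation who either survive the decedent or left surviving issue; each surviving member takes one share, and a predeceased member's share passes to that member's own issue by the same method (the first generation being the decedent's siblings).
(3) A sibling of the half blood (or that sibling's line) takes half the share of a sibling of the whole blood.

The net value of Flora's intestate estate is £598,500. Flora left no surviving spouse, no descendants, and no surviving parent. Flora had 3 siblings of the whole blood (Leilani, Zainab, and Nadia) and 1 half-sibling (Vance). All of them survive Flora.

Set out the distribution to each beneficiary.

Leilani: £171,000; Vance: £85,500; Zainab: £171,000; Nadia: £171,000

The entire £598,500 passes to the siblings and their issue.
Counting each half-blood sibling's line as half a unit, there are 7/2 units in £598,500, so one unit is £171,000. Whole-blood lines (Leilani, Zainab, and Nadia) take £171,000 each; half-blood lines (Vance) take £85,500 each.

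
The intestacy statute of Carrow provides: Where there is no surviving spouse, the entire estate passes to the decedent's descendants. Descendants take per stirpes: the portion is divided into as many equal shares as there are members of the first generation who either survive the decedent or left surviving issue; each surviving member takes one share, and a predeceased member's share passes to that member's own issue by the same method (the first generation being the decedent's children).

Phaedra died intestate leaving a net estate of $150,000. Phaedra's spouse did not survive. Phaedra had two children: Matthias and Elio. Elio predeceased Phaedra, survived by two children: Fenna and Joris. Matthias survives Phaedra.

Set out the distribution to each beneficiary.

Matthias: $75,000; Fenna: $37,500; Joris: $37,500

The entire $150,000 passes to the descendants.
That amount ($150,000) is divided into 2 shares of $75,000: Matthias takes $75,000; Elio's $75,000 share passes to Elio's issue.
Elio's share ($75,000) is divided into 2 shares of $37,500: Fenna and Joris each take $37,500.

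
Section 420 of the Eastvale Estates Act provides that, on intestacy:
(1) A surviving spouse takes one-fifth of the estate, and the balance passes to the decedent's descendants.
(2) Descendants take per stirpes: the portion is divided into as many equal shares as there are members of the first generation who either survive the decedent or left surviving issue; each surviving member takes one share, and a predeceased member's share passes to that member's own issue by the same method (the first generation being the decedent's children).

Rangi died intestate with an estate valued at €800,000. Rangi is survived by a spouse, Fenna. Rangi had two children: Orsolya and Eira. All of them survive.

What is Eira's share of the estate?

Fenna takes one-fifth of €800,000 = €160,000. The remaining €640,000 passes to the descendants.
The descendants' portion (€640,000) is divided into 2 shares of €320,000: Orsolya and Eira each take €320,000.

Eira receives €320,000.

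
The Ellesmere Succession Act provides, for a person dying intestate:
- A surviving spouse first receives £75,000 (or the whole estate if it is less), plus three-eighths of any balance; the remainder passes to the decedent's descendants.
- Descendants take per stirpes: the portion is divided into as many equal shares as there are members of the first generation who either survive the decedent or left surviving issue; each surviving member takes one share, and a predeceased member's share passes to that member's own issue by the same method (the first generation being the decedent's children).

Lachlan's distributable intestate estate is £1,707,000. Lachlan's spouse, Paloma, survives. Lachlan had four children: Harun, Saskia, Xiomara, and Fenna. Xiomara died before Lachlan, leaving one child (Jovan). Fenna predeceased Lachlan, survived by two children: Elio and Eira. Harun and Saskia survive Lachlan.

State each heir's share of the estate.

Paloma first takes £75,000, leaving a balance of £1,632,000. Paloma then takes three-eighths of the balance (£612,000), for a total of £687,000. The remaining £1,020,000 passes to the descendants.
The descendants' portion (£1,020,000) is divided into 4 shares of £255,000: Harun and Saskia each take £255,000; Xiomara's £255,000 share passes to Xiomara's issue; Fenna's £255,000 share passes to Fenna's issue.
Xiomara's share (£255,000) passes entirely to Jovan.
Fenna's share (£255,000) is divided into 2 shares of £127,500: Elio and Eira each take £127,500.

Paloma: £687,000; Harun: £255,000; Saskia: £255,000; Jovan: £255,000; Elio: £127,500; Eira: £127,500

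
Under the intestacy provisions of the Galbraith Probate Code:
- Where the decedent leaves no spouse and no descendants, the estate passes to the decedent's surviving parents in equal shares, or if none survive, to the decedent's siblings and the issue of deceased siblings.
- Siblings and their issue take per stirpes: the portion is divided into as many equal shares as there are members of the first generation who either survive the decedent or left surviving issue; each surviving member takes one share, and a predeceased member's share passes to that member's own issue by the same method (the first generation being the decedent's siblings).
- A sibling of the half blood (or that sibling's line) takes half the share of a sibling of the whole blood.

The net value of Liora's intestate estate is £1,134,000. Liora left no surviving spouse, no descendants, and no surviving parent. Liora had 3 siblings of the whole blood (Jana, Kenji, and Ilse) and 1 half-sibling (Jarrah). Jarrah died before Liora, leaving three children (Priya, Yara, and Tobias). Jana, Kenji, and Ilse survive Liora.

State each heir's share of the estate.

The entire £1,134,000 passes to the siblings and their issue.
Counting each half-blood sibling's line as half a unit, there are 7/2 units in £1,134,000, so one unit is £324,000. Whole-blood lines (Jana, Kenji, and Ilse) take £324,000 each; half-blood lines (Jarrah) take £162,000 each.
Jarrah's share (£162,000) is divided into 3 shares of £54,000: Priya, Yara, and Tobias each take £54,000.

Priya: £54,000; Yara: £54,000; Tobias: £54,000; Jana: £324,000; Kenji: £324,000; Ilse: £324,000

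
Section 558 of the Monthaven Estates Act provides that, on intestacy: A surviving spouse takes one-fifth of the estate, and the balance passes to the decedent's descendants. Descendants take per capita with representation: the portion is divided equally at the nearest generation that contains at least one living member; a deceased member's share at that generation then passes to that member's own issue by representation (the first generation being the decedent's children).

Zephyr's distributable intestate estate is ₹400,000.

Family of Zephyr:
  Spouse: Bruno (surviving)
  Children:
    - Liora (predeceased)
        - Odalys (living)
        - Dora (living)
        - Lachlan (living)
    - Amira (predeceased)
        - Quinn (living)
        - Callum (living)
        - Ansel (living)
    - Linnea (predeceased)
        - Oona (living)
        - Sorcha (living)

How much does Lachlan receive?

Lachlan receives ₹40,000.

Bruno takes one-fifth of ₹400,000 = ₹80,000. The remaining ₹320,000 passes to the descendants.
No child survives, so the initial division is made at the grandchildren's generation.
The descendants' portion (₹320,000) is divided into 8 shares of ₹40,000: Odalys, Dora, Lachlan, Quinn, Callum, Ansel, Oona, and Sorcha each take ₹40,000.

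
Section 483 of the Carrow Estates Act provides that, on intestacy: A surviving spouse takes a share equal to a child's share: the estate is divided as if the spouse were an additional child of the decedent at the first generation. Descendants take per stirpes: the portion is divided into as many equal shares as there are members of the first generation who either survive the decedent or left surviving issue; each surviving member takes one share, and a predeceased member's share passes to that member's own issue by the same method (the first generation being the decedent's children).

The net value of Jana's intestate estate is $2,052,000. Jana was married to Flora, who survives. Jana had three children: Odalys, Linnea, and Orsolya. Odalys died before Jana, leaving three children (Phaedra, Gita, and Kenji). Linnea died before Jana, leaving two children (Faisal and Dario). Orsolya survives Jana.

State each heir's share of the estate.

Flora: $513,000; Phaedra: $171,000; Gita: $171,000; Kenji: $171,000; Faisal: $256,500; Dario: $256,500; Orsolya: $513,000

The spouse counts as an additional share at the children's level, so there are 4 primary shares of $513,000. Flora takes one such share ($513,000).
The children's combined portion ($1,539,000) is divided into 3 shares of $513,000: Orsolya takes $513,000; Odalys's $513,000 share passes to Odalys's issue; Linnea's $513,000 share passes to Linnea's issue.
Odalys's share ($513,000) is divided into 3 shares of $171,000: Phaedra, Gita, and Kenji each take $171,000.
Linnea's share ($513,000) is divided into 2 shares of $256,500: Faisal and Dario each take $256,500.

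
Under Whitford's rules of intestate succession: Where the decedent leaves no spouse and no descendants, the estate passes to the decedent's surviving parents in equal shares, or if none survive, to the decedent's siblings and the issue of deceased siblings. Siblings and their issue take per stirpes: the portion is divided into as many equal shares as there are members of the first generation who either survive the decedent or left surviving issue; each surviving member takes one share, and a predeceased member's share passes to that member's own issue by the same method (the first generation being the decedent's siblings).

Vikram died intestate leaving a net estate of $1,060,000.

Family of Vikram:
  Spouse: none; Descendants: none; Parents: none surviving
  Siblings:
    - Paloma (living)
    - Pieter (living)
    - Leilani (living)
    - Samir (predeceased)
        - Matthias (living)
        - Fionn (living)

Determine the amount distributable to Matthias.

Matthias receives $132,500.

The entire $1,060,000 passes to the siblings and their issue.
That amount ($1,060,000) is divided into 4 shares of $265,000: Paloma, Pieter, and Leilani each take $265,000; Samir's $265,000 share passes to Samir's issue.
Samir's share ($265,000) is divided into 2 shares of $132,500: Matthias and Fionn each take $132,500.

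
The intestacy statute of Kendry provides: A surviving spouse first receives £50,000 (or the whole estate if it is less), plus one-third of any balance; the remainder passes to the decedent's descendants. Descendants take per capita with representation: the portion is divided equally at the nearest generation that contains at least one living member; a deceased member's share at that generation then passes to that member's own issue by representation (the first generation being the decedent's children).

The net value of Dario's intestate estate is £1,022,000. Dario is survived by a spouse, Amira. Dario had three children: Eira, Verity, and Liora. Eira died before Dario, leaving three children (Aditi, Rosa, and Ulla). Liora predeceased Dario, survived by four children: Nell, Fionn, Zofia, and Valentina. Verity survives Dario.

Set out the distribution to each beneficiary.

Amira: £374,000; Aditi: £72,000; Rosa: £72,000; Ulla: £72,000; Verity: £216,000; Nell: £54,000; Fionn: £54,000; Zofia: £54,000; Valentina: £54,000

Amira first takes £50,000, leaving a balance of £972,000. Amira then takes one-third of the balance (£324,000), for a total of £374,000. The remaining £648,000 passes to the descendants.
The descendants' portion (£648,000) is divided into 3 shares of £216,000: Verity takes £216,000; Eira's £216,000 share passes to Eira's issue; Liora's £216,000 share passes to Liora's issue.
Eira's share (£216,000) is divided into 3 shares of £72,000: Aditi, Rosa, and Ulla each take £72,000.
Liora's share (£216,000) is divided into 4 shares of £54,000: Nell, Fionn, Zofia, and Valentina each take £54,000.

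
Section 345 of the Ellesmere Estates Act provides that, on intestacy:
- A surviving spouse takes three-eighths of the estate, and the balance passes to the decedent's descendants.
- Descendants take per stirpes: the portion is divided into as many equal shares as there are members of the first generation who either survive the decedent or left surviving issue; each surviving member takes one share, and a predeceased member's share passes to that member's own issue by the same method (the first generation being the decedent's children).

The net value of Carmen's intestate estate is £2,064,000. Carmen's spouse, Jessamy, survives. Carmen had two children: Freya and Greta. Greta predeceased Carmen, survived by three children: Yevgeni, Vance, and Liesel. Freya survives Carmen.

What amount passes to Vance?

Vance receives £215,000.

Jessamy takes three-eighths of £2,064,000 = £774,000. The remaining £1,290,000 passes to the descendants.
The descendants' portion (£1,290,000) is divided into 2 shares of £645,000: Freya takes £645,000; Greta's £645,000 share passes to Greta's issue.
Greta's share (£645,000) is divided into 3 shares of £215,000: Yevgeni, Vance, and Liesel each take £215,000.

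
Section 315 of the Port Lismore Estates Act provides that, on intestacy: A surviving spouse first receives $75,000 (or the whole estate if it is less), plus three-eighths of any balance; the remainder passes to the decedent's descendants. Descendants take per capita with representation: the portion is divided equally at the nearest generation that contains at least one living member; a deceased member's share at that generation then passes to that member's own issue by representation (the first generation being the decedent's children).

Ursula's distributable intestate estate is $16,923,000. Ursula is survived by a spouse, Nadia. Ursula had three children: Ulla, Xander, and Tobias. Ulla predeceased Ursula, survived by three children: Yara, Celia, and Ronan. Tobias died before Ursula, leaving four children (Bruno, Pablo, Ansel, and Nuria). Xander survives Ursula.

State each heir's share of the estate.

Nadia first takes $75,000, leaving a balance of $16,848,000. Nadia then takes three-eighths of the balance ($6,318,000), for a total of $6,393,000. The remaining $10,530,000 passes to the descendants.
The descendants' portion ($10,530,000) is divided into 3 shares of $3,510,000: Xander takes $3,510,000; Ulla's $3,510,000 share passes to Ulla's issue; Tobias's $3,510,000 share passes to Tobias's issue.
Ulla's share ($3,510,000) is divided into 3 shares of $1,170,000: Yara, Celia, and Ronan each take $1,170,000.
Tobias's share ($3,510,000) is divided into 4 shares of $877,500: Bruno, Pablo, Ansel, and Nuria each take $877,500.

Nadia: $6,393,000; Yara: $1,170,000; Celia: $1,170,000; Ronan: $1,170,000; Xander: $3,510,000; Bruno: $877,500; Pablo: $877,500; Ansel: $877,500; Nuria: $877,500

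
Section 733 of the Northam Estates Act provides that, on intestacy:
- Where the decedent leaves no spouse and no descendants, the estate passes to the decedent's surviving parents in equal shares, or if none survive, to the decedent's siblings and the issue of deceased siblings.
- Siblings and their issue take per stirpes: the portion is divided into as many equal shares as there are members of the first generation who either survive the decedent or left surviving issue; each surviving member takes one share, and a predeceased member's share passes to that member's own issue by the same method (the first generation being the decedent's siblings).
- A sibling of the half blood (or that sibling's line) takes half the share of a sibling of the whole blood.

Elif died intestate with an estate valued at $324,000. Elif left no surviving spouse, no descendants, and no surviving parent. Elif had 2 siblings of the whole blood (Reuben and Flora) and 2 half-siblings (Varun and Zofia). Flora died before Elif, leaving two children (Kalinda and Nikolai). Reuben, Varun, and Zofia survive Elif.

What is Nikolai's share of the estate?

Nikolai receives $54,000.

The entire $324,000 passes to the siblings and their issue.
Counting each half-blood sibling's line as half a unit, there are 3 units in $324,000, so one unit is $108,000. Whole-blood lines (Reuben and Flora) take $108,000 each; half-blood lines (Varun and Zofia) take $54,000 each.
Flora's share ($108,000) is divided into 2 shares of $54,000: Kalinda and Nikolai each take $54,000.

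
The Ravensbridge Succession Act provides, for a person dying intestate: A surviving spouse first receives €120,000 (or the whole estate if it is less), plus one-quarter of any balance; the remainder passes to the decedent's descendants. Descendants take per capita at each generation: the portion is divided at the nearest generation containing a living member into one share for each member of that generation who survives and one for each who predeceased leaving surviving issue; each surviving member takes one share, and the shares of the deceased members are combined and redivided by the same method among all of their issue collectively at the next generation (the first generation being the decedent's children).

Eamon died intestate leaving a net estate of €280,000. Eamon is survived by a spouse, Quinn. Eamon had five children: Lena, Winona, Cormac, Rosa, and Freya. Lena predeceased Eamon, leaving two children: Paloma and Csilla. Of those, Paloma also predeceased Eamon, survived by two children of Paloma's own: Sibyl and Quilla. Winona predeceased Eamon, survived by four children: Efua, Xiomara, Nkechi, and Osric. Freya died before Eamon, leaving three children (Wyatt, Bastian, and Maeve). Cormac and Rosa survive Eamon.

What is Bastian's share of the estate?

Quinn first takes €120,000, leaving a balance of €160,000. Quinn then takes one-quarter of the balance (€40,000), for a total of €160,000. The remaining €120,000 passes to the descendants.
The descendants' portion (€120,000) is divided at the children's generation into 5 shares of €24,000. Cormac and Rosa each take €24,000. The 3 shares of the deceased (Lena, Winona, and Freya) are combined into a pool of €72,000.
That pool (€72,000) is divided at the grandchildren's generation into 9 shares of €8,000. Csilla, Efua, Xiomara, Nkechi, Osric, Wyatt, Bastian, and Maeve each take €8,000. The remaining share for the deceased Paloma (€8,000) is carried to the next generation.
That pool (€8,000) is divided at the great-grandchildren's generation equally among Sibyl and Quilla: €4,000 each.

Bastian receives €8,000.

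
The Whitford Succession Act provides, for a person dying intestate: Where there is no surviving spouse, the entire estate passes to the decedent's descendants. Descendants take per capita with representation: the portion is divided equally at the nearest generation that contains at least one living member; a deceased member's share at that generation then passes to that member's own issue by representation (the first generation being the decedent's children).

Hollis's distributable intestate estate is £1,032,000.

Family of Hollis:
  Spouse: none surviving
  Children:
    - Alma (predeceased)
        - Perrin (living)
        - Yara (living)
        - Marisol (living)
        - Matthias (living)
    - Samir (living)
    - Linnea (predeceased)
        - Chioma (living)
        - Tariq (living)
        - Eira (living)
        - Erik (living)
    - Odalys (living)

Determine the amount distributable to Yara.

The entire £1,032,000 passes to the descendants.
That amount (£1,032,000) is divided into 4 shares of £258,000: Samir and Odalys each take £258,000; Alma's £258,000 share passes to Alma's issue; Linnea's £258,000 share passes to Linnea's issue.
Alma's share (£258,000) is divided into 4 shares of £64,500: Perrin, Yara, Marisol, and Matthias each take £64,500.
Linnea's share (£258,000) is divided into 4 shares of £64,500: Chioma, Tariq, Eira, and Erik each take £64,500.

Yara receives £64,500.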